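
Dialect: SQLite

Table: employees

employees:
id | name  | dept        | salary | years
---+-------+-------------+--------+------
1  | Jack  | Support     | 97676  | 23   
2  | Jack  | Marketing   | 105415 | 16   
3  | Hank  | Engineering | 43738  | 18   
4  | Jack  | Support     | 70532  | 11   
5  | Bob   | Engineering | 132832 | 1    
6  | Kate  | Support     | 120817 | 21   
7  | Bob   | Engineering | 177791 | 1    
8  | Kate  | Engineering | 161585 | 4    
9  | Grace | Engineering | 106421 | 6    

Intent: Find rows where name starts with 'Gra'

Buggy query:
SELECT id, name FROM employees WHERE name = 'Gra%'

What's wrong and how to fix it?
Bug: '=' compares the literal string including the % character; pattern matching needs LIKE

Fix: Use LIKE for wildcard pattern matching

Corrected query:
SELECT id, name FROM employees WHERE name LIKE 'Gra%'

Result:
id | name 
---+------
9  | Grace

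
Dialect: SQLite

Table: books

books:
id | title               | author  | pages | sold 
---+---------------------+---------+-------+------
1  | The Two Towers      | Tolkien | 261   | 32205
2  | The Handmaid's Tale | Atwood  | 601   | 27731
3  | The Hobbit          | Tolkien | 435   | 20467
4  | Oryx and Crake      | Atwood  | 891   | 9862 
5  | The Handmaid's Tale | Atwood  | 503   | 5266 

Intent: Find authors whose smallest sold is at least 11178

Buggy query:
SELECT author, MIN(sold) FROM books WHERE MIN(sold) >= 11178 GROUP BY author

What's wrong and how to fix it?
Bug: MIN() in WHERE is a misuse of aggregate

Fix: Use HAVING for the per-group MIN condition

Corrected query:
SELECT author, MIN(sold) FROM books GROUP BY author HAVING MIN(sold) >= 11178

Result:
author  | MIN(sold)
--------+----------
Tolkien | 20467    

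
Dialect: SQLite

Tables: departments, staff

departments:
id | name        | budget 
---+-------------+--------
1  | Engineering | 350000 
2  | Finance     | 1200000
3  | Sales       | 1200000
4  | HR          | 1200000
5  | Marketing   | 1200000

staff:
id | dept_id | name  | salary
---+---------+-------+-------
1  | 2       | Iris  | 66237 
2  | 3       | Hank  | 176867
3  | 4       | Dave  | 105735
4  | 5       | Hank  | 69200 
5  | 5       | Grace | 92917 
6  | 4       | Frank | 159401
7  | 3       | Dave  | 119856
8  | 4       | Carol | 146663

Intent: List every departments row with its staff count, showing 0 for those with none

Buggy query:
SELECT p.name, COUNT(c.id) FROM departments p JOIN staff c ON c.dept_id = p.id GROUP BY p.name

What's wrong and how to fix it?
Bug: An inner join excludes parents with zero children

Fix: Switch to LEFT JOIN to retain unmatched parent rows

Corrected query:
SELECT p.name, COUNT(c.id) FROM departments p LEFT JOIN staff c ON c.dept_id = p.id GROUP BY p.name

Result:
name        | COUNT(c.id)
------------+------------
Engineering | 0          
Finance     | 1          
HR          | 3          
Marketing   | 2          
Sales       | 2          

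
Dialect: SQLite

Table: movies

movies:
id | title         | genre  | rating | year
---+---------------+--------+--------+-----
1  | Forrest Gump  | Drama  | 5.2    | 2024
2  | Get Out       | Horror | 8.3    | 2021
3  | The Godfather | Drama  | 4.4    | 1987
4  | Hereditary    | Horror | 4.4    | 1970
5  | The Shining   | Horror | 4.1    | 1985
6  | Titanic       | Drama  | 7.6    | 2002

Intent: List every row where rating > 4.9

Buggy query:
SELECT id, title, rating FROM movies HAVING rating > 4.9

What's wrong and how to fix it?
Bug: HAVING filters the output of aggregation, but this query has no GROUP BY and no aggregate functions, so SQLite rejects it (HAVING clause on a non-aggregate query); the condition here is per row

Fix: Replace HAVING with WHERE since the condition applies to individual rows

Corrected query:
SELECT id, title, rating FROM movies WHERE rating > 4.9

Result:
id | title        | rating
---+--------------+-------
1  | Forrest Gump | 5.2   
2  | Get Out      | 8.3   
6  | Titanic      | 7.6   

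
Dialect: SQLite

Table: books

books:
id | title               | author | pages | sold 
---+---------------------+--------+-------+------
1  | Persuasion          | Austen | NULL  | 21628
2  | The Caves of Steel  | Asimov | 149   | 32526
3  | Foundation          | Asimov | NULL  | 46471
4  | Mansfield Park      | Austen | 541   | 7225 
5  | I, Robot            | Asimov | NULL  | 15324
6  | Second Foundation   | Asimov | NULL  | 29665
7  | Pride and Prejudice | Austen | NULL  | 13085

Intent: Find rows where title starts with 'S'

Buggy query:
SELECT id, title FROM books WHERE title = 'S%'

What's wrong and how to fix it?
Bug: Wildcards only work with LIKE; '=' treats '%' as a literal character

Fix: Use LIKE for wildcard pattern matching

Corrected query:
SELECT id, title FROM books WHERE title LIKE 'S%'

Result:
id | title            
---+------------------
6  | Second Foundation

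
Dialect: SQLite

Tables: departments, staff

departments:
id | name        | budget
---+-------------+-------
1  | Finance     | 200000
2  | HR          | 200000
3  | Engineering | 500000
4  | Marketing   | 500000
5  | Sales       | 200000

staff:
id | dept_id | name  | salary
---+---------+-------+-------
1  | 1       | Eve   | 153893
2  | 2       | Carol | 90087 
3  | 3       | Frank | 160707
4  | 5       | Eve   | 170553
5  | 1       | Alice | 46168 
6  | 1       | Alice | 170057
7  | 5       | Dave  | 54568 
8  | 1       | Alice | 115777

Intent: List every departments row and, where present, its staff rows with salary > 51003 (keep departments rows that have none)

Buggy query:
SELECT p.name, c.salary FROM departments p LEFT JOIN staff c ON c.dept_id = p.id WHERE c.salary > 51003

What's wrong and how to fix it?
Bug: Filtering c.salary in WHERE discards the NULL rows produced by LEFT JOIN, turning it into an inner join

Fix: Move the right-table condition into the ON clause so unmatched parents are kept

Corrected query:
SELECT p.name, c.salary FROM departments p LEFT JOIN staff c ON c.dept_id = p.id AND c.salary > 51003

Result:
name        | salary
------------+-------
Finance     | 115777
Finance     | 153893
Finance     | 170057
HR          | 90087 
Engineering | 160707
Marketing   | NULL  
Sales       | 54568 
Sales       | 170553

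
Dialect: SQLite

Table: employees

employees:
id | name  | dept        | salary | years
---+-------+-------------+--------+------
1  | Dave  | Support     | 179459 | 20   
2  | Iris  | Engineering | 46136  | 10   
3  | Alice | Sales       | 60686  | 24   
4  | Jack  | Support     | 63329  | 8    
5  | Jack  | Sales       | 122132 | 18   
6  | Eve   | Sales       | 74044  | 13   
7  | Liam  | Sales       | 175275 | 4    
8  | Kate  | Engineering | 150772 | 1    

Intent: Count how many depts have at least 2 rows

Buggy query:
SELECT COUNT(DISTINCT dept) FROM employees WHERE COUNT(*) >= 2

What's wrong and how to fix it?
Bug: WHERE filters individual rows, not groups, so a group-level COUNT is invalid there

Fix: Use a subquery that GROUPs and filters with HAVING, then count its rows

Corrected query:
SELECT COUNT(*) FROM (SELECT dept FROM employees GROUP BY dept HAVING COUNT(*) >= 2)

Result:
COUNT(*)
--------
3       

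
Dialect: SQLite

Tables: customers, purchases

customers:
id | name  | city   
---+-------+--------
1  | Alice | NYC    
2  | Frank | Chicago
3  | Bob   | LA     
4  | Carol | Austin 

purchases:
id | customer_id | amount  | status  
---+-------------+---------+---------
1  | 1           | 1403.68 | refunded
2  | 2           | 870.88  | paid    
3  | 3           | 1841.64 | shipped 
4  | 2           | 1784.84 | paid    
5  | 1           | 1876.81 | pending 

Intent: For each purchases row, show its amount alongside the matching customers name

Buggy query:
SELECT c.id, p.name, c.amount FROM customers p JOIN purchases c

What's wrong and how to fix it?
Bug: Missing join condition: each purchases row is matched to all customers rows instead of just its own

Fix: Specify the join condition linking the foreign key to the parent id

Corrected query:
SELECT c.id, p.name, c.amount FROM customers p JOIN purchases c ON c.customer_id = p.id

Result:
id | name  | amount 
---+-------+--------
1  | Alice | 1403.68
2  | Frank | 870.88 
3  | Bob   | 1841.64
4  | Frank | 1784.84
5  | Alice | 1876.81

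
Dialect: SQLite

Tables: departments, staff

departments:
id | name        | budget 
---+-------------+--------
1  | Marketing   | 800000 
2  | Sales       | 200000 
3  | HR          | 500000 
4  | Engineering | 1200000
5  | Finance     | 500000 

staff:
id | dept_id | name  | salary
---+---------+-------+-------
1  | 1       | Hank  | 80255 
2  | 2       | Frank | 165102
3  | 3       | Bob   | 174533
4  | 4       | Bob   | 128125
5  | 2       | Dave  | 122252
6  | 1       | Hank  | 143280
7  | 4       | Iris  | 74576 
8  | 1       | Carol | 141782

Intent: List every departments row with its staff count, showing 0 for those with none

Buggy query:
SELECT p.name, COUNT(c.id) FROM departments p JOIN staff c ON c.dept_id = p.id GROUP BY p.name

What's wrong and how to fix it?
Bug: An inner join excludes parents with zero children

Fix: Switch to LEFT JOIN to retain unmatched parent rows

Corrected query:
SELECT p.name, COUNT(c.id) FROM departments p LEFT JOIN staff c ON c.dept_id = p.id GROUP BY p.name

Result:
name        | COUNT(c.id)
------------+------------
Engineering | 2          
Finance     | 0          
HR          | 1          
Marketing   | 3          
Sales       | 2          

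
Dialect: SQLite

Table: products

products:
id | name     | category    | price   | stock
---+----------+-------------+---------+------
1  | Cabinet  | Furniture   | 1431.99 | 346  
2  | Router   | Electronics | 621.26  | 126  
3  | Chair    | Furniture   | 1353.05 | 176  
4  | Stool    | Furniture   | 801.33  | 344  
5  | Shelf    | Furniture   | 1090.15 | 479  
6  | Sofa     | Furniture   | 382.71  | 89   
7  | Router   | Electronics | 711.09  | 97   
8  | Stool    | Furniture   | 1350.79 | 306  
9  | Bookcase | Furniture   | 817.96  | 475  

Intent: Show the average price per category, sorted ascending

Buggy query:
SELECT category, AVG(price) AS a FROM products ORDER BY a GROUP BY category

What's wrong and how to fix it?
Bug: ORDER BY appears before GROUP BY; SQL clause order requires GROUP BY first

Fix: Reorder: SELECT … FROM … GROUP BY … ORDER BY …

Corrected query:
SELECT category, AVG(price) AS a FROM products GROUP BY category ORDER BY a

Result:
category    | a          
------------+------------
Electronics | 666.175    
Furniture   | 1032.568571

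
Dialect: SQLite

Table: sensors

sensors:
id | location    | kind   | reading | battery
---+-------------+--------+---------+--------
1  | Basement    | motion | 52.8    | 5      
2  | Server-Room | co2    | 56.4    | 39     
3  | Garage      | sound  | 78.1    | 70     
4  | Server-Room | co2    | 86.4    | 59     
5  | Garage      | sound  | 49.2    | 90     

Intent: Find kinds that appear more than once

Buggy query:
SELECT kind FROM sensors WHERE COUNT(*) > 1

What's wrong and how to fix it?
Bug: WHERE can't reference COUNT(*); aggregates are computed after WHERE

Fix: Group first, then use HAVING for the count condition

Corrected query:
SELECT kind FROM sensors GROUP BY kind HAVING COUNT(*) > 1

Result:
kind 
-----
co2  
sound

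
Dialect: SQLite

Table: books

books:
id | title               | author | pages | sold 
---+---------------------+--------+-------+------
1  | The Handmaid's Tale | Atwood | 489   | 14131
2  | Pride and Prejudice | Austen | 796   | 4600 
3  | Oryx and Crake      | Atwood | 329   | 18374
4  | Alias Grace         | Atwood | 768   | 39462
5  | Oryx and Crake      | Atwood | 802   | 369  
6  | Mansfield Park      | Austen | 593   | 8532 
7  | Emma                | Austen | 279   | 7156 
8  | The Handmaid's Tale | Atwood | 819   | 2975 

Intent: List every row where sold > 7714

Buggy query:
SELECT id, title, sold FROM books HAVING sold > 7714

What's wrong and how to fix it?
Bug: This is a non-aggregate query (no GROUP BY, no aggregates), so in SQLite the HAVING clause is invalid here; a row-level condition belongs in WHERE

Fix: Replace HAVING with WHERE since the condition applies to individual rows

Corrected query:
SELECT id, title, sold FROM books WHERE sold > 7714

Result:
id | title               | sold 
---+---------------------+------
1  | The Handmaid's Tale | 14131
3  | Oryx and Crake      | 18374
4  | Alias Grace         | 39462
6  | Mansfield Park      | 8532 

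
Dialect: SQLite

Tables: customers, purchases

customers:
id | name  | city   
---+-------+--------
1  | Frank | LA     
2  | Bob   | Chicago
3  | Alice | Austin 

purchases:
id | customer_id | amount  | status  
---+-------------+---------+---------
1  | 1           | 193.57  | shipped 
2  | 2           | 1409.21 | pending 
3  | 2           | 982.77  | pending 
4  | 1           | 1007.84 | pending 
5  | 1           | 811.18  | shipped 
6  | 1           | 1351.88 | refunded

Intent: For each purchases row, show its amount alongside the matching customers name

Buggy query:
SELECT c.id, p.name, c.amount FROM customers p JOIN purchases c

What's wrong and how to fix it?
Bug: Missing join condition: each purchases row is matched to all customers rows instead of just its own

Fix: Add ON c.customer_id = p.id to the JOIN

Corrected query:
SELECT c.id, p.name, c.amount FROM customers p JOIN purchases c ON c.customer_id = p.id

Result:
id | name  | amount 
---+-------+--------
1  | Frank | 193.57 
2  | Bob   | 1409.21
3  | Bob   | 982.77 
4  | Frank | 1007.84
5  | Frank | 811.18 
6  | Frank | 1351.88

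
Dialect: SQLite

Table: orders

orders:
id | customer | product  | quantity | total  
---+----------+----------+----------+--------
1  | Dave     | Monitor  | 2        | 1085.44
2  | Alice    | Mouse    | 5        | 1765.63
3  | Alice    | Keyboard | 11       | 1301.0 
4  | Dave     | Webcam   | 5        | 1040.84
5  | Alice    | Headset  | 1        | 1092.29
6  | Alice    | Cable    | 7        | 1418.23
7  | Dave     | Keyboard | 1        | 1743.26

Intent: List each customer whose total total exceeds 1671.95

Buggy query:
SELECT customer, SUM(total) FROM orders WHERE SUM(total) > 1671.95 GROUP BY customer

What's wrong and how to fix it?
Bug: SUM(total) is an aggregate, but WHERE filters rows before aggregation

Fix: Move the aggregate condition to a HAVING clause

Corrected query:
SELECT customer, SUM(total) FROM orders GROUP BY customer HAVING SUM(total) > 1671.95

Result:
customer | SUM(total)
---------+-----------
Alice    | 5577.15   
Dave     | 3869.54   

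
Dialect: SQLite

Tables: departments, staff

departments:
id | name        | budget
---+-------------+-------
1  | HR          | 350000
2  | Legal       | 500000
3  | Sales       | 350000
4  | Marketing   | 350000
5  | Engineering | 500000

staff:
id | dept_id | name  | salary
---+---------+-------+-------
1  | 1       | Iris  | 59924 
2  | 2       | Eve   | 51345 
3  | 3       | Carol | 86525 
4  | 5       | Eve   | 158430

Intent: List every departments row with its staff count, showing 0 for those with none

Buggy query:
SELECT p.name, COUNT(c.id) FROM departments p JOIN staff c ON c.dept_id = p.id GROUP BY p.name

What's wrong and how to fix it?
Bug: INNER JOIN drops departments rows that have no matching staff rows

Fix: Switch to LEFT JOIN to retain unmatched parent rows

Corrected query:
SELECT p.name, COUNT(c.id) FROM departments p LEFT JOIN staff c ON c.dept_id = p.id GROUP BY p.name

Result:
name        | COUNT(c.id)
------------+------------
Engineering | 1          
HR          | 1          
Legal       | 1          
Marketing   | 0          
Sales       | 1          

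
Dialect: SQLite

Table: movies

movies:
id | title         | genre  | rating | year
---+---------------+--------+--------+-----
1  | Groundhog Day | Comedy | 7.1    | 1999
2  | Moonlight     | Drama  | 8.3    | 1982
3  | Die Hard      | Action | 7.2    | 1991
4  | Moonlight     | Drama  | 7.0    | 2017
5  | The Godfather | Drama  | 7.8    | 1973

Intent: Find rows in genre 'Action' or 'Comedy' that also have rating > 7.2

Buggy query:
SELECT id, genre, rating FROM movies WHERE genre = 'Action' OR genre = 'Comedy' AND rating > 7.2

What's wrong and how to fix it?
Bug: AND binds tighter than OR, so this parses as genre = 'Action' OR (genre = 'Comedy' AND rating > 7.2)

Fix: Group the OR with parentheses (or use IN), then AND the threshold

Corrected query:
SELECT id, genre, rating FROM movies WHERE (genre = 'Action' OR genre = 'Comedy') AND rating > 7.2

Result:
(no rows)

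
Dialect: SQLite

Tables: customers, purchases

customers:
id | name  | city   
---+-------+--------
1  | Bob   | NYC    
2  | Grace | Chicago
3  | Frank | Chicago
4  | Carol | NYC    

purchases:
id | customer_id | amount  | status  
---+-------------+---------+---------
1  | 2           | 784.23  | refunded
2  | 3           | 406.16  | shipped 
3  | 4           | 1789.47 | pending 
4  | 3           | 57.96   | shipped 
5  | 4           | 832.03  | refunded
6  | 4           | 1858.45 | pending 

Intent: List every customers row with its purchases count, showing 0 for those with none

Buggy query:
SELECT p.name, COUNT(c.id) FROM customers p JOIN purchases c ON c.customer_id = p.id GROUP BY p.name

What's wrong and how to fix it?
Bug: An inner join excludes parents with zero children

Fix: Switch to LEFT JOIN to retain unmatched parent rows

Corrected query:
SELECT p.name, COUNT(c.id) FROM customers p LEFT JOIN purchases c ON c.customer_id = p.id GROUP BY p.name

Result:
name  | COUNT(c.id)
------+------------
Bob   | 0          
Carol | 3          
Frank | 2          
Grace | 1          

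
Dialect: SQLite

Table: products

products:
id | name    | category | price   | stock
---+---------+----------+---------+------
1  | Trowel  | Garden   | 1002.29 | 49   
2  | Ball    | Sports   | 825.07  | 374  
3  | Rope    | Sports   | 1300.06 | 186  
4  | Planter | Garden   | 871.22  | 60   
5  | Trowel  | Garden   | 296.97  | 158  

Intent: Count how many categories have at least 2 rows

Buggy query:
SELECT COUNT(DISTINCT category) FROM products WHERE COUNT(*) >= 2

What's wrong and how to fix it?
Bug: WHERE filters individual rows, not groups, so a group-level COUNT is invalid there

Fix: Use a subquery that GROUPs and filters with HAVING, then count its rows

Corrected query:
SELECT COUNT(*) FROM (SELECT category FROM products GROUP BY category HAVING COUNT(*) >= 2)

Result:
COUNT(*)
--------
2       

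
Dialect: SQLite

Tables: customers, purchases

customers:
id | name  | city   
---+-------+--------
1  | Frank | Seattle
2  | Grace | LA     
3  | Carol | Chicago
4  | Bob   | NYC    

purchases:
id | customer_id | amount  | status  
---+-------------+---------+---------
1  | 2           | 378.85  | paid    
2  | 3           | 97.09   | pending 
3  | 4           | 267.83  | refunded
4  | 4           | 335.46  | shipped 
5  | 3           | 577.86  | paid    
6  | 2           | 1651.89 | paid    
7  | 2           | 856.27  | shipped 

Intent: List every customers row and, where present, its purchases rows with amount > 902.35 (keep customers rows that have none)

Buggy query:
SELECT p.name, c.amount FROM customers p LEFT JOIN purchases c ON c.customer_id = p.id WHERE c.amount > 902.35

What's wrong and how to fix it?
Bug: Filtering c.amount in WHERE discards the NULL rows produced by LEFT JOIN, turning it into an inner join

Fix: Put 'c.amount > 902.35' in the JOIN's ON clause instead of WHERE

Corrected query:
SELECT p.name, c.amount FROM customers p LEFT JOIN purchases c ON c.customer_id = p.id AND c.amount > 902.35

Result:
name  | amount 
------+--------
Frank | NULL   
Grace | 1651.89
Carol | NULL   
Bob   | NULL   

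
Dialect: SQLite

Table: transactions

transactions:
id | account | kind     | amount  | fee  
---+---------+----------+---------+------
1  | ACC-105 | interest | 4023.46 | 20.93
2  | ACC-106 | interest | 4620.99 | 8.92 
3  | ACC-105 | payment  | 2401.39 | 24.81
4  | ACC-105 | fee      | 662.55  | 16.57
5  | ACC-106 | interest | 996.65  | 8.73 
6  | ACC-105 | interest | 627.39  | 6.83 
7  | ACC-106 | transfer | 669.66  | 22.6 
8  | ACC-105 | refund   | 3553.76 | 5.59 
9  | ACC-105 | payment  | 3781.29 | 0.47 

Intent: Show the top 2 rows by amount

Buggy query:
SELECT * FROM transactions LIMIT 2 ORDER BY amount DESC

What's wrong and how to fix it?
Bug: ORDER BY cannot follow LIMIT; LIMIT is the final clause

Fix: Swap the clauses: ORDER BY first, then LIMIT

Corrected query:
SELECT * FROM transactions ORDER BY amount DESC LIMIT 2

Result:
id | account | kind     | amount  | fee  
---+---------+----------+---------+------
2  | ACC-106 | interest | 4620.99 | 8.92 
1  | ACC-105 | interest | 4023.46 | 20.93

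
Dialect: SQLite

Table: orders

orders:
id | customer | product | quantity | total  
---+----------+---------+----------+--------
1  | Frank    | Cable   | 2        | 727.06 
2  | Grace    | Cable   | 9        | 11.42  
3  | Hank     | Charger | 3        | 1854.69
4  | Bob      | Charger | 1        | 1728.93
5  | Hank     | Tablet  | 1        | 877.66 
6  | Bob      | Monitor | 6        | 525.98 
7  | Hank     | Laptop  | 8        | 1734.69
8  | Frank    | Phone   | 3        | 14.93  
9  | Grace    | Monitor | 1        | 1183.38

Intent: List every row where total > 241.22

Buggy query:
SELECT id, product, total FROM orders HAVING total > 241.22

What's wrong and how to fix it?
Bug: This is a non-aggregate query (no GROUP BY, no aggregates), so in SQLite the HAVING clause is invalid here; a row-level condition belongs in WHERE

Fix: Replace HAVING with WHERE since the condition applies to individual rows

Corrected query:
SELECT id, product, total FROM orders WHERE total > 241.22

Result:
id | product | total  
---+---------+--------
1  | Cable   | 727.06 
3  | Charger | 1854.69
4  | Charger | 1728.93
5  | Tablet  | 877.66 
6  | Monitor | 525.98 
7  | Laptop  | 1734.69
9  | Monitor | 1183.38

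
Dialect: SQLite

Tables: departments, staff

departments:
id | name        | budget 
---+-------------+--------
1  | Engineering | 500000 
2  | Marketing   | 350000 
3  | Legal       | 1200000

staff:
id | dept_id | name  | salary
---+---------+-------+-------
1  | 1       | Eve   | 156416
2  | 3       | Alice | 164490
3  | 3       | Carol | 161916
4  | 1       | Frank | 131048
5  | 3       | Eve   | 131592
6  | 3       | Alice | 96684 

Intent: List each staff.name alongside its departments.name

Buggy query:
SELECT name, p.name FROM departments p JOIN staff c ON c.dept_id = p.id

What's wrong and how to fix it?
Bug: 'name' exists in both joined tables, so the database can't tell which one is meant

Fix: Qualify the column with its table alias (c.name)

Corrected query:
SELECT c.name, p.name FROM departments p JOIN staff c ON c.dept_id = p.id

Result:
name  | name       
------+------------
Eve   | Engineering
Alice | Legal      
Carol | Legal      
Frank | Engineering
Eve   | Legal      
Alice | Legal      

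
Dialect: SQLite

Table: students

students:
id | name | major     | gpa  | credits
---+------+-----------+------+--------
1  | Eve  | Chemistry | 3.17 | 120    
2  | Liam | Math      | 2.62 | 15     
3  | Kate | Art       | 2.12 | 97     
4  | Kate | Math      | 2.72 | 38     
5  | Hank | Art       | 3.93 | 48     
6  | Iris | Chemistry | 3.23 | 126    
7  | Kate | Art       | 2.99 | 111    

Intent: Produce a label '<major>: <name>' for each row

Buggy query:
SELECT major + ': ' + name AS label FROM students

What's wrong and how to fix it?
Bug: SQLite uses || for string concatenation; + coerces text to numbers (yielding 0)

Fix: Replace + with || to concatenate text

Corrected query:
SELECT major || ': ' || name AS label FROM students

Result:
label          
---------------
Chemistry: Eve 
Math: Liam     
Art: Kate      
Math: Kate     
Art: Hank      
Chemistry: Iris
Art: Kate      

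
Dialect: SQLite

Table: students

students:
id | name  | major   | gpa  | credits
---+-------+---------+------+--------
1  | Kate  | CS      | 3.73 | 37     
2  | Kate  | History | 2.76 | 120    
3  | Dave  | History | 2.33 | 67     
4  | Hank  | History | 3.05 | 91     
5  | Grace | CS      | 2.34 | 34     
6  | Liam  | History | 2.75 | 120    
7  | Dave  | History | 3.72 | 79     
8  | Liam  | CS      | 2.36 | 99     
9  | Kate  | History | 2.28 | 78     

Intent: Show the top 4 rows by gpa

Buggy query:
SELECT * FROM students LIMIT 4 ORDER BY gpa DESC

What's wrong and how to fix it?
Bug: ORDER BY cannot follow LIMIT; LIMIT is the final clause

Fix: Swap the clauses: ORDER BY first, then LIMIT

Corrected query:
SELECT * FROM students ORDER BY gpa DESC LIMIT 4

Result:
id | name | major   | gpa  | credits
---+------+---------+------+--------
1  | Kate | CS      | 3.73 | 37     
7  | Dave | History | 3.72 | 79     
4  | Hank | History | 3.05 | 91     
2  | Kate | History | 2.76 | 120    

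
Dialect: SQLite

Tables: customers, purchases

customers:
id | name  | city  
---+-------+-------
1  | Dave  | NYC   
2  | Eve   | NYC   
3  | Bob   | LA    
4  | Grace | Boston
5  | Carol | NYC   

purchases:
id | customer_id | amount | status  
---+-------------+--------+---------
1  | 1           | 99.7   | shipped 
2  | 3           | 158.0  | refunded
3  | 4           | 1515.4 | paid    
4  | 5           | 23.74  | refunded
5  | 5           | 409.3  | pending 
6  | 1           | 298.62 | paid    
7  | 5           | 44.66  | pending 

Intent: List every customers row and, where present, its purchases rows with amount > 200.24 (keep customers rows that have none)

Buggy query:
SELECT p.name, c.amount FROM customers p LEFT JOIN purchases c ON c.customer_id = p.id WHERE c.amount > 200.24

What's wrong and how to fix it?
Bug: Filtering c.amount in WHERE discards the NULL rows produced by LEFT JOIN, turning it into an inner join

Fix: Put 'c.amount > 200.24' in the JOIN's ON clause instead of WHERE

Corrected query:
SELECT p.name, c.amount FROM customers p LEFT JOIN purchases c ON c.customer_id = p.id AND c.amount > 200.24

Result:
name  | amount
------+-------
Dave  | 298.62
Eve   | NULL  
Bob   | NULL  
Grace | 1515.4
Carol | 409.3 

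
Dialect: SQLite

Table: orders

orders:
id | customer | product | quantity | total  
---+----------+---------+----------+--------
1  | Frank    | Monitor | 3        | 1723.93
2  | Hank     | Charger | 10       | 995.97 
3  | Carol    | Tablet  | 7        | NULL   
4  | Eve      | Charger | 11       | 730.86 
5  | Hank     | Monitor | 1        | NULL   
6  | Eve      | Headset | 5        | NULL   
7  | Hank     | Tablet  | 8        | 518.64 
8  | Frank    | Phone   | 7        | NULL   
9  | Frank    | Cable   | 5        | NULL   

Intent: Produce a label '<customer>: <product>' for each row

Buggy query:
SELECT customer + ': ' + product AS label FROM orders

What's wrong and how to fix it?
Bug: SQLite uses || for string concatenation; + coerces text to numbers (yielding 0)

Fix: Use the || operator for string concatenation

Corrected query:
SELECT customer || ': ' || product AS label FROM orders

Result:
label         
--------------
Frank: Monitor
Hank: Charger 
Carol: Tablet 
Eve: Charger  
Hank: Monitor 
Eve: Headset  
Hank: Tablet  
Frank: Phone  
Frank: Cable  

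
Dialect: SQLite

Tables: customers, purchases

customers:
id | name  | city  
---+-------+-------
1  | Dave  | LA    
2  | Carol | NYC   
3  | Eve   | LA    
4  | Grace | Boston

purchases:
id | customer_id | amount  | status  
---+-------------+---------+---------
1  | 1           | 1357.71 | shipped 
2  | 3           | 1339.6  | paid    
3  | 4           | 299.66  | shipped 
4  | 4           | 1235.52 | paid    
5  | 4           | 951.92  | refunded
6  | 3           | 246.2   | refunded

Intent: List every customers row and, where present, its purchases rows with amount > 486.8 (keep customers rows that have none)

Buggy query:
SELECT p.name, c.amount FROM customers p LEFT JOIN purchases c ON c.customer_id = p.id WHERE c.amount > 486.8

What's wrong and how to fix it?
Bug: A WHERE condition on the right-hand table after LEFT JOIN drops unmatched parents

Fix: Move the right-table condition into the ON clause so unmatched parents are kept

Corrected query:
SELECT p.name, c.amount FROM customers p LEFT JOIN purchases c ON c.customer_id = p.id AND c.amount > 486.8

Result:
name  | amount 
------+--------
Dave  | 1357.71
Carol | NULL   
Eve   | 1339.6 
Grace | 951.92 
Grace | 1235.52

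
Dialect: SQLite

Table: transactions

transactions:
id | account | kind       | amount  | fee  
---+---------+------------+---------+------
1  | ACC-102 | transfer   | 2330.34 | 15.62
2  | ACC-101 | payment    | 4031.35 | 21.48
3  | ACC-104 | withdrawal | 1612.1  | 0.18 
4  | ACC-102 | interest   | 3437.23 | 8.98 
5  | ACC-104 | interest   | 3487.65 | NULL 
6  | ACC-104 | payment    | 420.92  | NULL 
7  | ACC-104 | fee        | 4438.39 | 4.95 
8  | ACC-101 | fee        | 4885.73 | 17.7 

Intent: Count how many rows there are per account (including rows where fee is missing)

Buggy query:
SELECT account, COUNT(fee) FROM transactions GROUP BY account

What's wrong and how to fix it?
Bug: COUNT(column) counts non-NULL values only; rows with NULL fee aren't counted

Fix: Use COUNT(*) to count all rows regardless of NULL

Corrected query:
SELECT account, COUNT(*) FROM transactions GROUP BY account

Result:
account | COUNT(*)
--------+---------
ACC-101 | 2       
ACC-102 | 2       
ACC-104 | 4       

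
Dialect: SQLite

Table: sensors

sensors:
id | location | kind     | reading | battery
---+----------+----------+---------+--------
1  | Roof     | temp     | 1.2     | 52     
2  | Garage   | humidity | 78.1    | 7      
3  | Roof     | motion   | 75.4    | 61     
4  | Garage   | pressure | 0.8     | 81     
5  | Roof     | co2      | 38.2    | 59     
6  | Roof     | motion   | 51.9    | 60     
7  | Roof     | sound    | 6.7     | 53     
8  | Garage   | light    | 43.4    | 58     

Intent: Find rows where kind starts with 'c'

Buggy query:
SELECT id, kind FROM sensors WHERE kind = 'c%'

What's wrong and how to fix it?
Bug: Wildcards only work with LIKE; '=' treats '%' as a literal character

Fix: Replace '=' with LIKE so 'c%' is treated as a pattern

Corrected query:
SELECT id, kind FROM sensors WHERE kind LIKE 'c%'

Result:
id | kind
---+-----
5  | co2 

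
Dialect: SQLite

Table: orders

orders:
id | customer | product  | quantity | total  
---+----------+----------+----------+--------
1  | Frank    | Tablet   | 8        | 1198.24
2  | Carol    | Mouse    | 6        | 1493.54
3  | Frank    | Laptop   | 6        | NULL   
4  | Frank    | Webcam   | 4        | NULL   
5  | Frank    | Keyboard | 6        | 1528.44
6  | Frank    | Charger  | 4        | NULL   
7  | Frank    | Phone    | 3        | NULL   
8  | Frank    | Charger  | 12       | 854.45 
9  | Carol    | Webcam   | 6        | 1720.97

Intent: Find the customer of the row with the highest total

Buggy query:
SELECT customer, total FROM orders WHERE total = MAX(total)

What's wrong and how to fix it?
Bug: MAX(total) is an aggregate and cannot be used directly in WHERE

Fix: Wrap MAX in a scalar subquery so WHERE compares against a single value

Corrected query:
SELECT customer, total FROM orders WHERE total = (SELECT MAX(total) FROM orders)

Result:
customer | total  
---------+--------
Carol    | 1720.97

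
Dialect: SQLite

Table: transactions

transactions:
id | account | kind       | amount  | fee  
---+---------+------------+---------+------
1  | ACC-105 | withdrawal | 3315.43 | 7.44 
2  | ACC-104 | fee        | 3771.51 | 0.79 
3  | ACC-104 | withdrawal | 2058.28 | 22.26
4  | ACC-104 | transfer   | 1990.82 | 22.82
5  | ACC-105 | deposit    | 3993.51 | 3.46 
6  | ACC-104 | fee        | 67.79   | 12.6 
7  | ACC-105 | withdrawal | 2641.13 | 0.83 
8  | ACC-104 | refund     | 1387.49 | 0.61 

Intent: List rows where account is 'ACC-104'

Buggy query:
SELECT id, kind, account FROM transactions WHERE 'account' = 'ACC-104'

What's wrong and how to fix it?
Bug: Single quotes denote string literals in SQL; the column name is being compared as a constant string

Fix: Reference the column as account without single quotes

Corrected query:
SELECT id, kind, account FROM transactions WHERE account = 'ACC-104'

Result:
id | kind       | account
---+------------+--------
2  | fee        | ACC-104
3  | withdrawal | ACC-104
4  | transfer   | ACC-104
6  | fee        | ACC-104
8  | refund     | ACC-104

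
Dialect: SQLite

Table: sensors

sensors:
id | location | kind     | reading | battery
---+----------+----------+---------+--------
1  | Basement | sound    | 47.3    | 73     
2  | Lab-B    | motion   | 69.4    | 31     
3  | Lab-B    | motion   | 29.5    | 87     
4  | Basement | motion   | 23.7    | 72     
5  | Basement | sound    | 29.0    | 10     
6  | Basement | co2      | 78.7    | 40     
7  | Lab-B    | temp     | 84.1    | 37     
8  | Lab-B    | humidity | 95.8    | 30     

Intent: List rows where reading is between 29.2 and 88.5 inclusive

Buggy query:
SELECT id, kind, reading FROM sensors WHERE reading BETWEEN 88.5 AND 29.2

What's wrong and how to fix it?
Bug: The bounds are reversed; BETWEEN a AND b requires a <= b to match anything

Fix: Write BETWEEN 29.2 AND 88.5

Corrected query:
SELECT id, kind, reading FROM sensors WHERE reading BETWEEN 29.2 AND 88.5

Result:
id | kind   | reading
---+--------+--------
1  | sound  | 47.3   
2  | motion | 69.4   
3  | motion | 29.5   
6  | co2    | 78.7   
7  | temp   | 84.1   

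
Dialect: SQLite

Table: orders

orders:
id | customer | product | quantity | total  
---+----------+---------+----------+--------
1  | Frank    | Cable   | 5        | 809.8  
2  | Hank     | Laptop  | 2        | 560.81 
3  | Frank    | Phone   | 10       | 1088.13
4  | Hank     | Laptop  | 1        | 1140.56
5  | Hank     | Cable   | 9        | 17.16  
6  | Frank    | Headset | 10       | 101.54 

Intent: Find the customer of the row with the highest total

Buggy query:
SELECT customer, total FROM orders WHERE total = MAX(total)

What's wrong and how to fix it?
Bug: MAX(total) is an aggregate and cannot be used directly in WHERE

Fix: Wrap MAX in a scalar subquery so WHERE compares against a single value

Corrected query:
SELECT customer, total FROM orders WHERE total = (SELECT MAX(total) FROM orders)

Result:
customer | total  
---------+--------
Hank     | 1140.56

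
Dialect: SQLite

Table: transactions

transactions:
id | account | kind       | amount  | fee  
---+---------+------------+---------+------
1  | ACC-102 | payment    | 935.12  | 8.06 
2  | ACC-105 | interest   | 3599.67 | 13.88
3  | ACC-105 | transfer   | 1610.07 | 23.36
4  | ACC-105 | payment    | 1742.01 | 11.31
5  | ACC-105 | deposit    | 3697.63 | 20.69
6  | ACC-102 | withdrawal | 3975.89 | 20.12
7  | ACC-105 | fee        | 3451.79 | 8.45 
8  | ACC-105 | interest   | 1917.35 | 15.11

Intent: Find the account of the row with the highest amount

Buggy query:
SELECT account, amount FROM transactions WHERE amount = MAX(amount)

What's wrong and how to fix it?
Bug: MAX(amount) is an aggregate and cannot be used directly in WHERE

Fix: Use a subquery: WHERE amount = (SELECT MAX(amount) FROM transactions)

Corrected query:
SELECT account, amount FROM transactions WHERE amount = (SELECT MAX(amount) FROM transactions)

Result:
account | amount 
--------+--------
ACC-102 | 3975.89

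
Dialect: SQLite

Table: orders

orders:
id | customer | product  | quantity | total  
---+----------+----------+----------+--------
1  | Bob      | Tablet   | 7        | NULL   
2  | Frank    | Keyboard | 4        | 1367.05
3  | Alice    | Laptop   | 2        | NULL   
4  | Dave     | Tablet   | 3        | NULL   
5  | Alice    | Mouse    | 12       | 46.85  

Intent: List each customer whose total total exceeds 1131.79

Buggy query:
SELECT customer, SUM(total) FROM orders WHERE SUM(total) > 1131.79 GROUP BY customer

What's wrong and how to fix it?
Bug: WHERE runs before GROUP BY, so aggregates aren't available there

Fix: Use HAVING (which filters groups after aggregation) instead of WHERE

Corrected query:
SELECT customer, SUM(total) FROM orders GROUP BY customer HAVING SUM(total) > 1131.79

Result:
customer | SUM(total)
---------+-----------
Frank    | 1367.05   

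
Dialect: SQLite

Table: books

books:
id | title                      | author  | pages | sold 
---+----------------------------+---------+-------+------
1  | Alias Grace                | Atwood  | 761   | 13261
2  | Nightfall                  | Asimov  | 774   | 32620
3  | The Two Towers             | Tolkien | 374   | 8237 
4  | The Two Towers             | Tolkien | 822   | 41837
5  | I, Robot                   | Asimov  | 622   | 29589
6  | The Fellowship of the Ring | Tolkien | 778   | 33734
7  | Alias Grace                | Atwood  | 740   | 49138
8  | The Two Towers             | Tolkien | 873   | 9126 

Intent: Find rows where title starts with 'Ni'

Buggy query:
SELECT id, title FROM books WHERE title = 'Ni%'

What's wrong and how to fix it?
Bug: '=' compares the literal string including the % character; pattern matching needs LIKE

Fix: Use LIKE for wildcard pattern matching

Corrected query:
SELECT id, title FROM books WHERE title LIKE 'Ni%'

Result:
id | title    
---+----------
2  | Nightfall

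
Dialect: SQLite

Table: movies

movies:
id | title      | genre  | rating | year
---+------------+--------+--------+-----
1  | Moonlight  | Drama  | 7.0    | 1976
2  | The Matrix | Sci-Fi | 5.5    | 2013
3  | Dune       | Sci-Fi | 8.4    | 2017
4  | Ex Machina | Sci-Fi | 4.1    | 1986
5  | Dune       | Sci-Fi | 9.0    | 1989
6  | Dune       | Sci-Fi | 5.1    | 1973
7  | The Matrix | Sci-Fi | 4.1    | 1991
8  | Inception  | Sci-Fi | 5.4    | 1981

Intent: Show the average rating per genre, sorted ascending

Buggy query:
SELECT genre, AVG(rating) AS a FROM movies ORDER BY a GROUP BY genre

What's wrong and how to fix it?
Bug: GROUP BY must precede ORDER BY

Fix: Reorder: SELECT … FROM … GROUP BY … ORDER BY …

Corrected query:
SELECT genre, AVG(rating) AS a FROM movies GROUP BY genre ORDER BY a

Result:
genre  | a       
-------+---------
Sci-Fi | 5.942857
Drama  | 7       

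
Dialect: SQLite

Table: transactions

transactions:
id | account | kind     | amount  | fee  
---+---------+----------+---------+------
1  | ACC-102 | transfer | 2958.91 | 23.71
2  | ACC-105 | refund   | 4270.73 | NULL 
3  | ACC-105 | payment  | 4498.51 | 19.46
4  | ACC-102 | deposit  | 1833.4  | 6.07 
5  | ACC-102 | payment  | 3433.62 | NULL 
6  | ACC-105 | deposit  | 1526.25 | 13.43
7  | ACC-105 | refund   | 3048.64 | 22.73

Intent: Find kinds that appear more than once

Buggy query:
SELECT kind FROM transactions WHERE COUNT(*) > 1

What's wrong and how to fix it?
Bug: WHERE can't reference COUNT(*); aggregates are computed after WHERE

Fix: Group first, then use HAVING for the count condition

Corrected query:
SELECT kind FROM transactions GROUP BY kind HAVING COUNT(*) > 1

Result:
kind   
-------
deposit
payment
refund 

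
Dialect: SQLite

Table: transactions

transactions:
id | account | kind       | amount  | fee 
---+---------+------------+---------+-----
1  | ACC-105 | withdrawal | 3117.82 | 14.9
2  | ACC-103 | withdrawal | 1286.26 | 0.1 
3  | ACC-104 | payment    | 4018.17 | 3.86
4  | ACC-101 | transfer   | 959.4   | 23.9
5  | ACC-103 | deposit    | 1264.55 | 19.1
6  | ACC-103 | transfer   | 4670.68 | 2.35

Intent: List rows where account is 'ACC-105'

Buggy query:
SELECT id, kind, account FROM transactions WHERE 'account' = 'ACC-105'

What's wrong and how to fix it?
Bug: 'account' in single quotes is a string literal, not the column; the comparison is literal-vs-literal and never true

Fix: Reference the column as account without single quotes

Corrected query:
SELECT id, kind, account FROM transactions WHERE account = 'ACC-105'

Result:
id | kind       | account
---+------------+--------
1  | withdrawal | ACC-105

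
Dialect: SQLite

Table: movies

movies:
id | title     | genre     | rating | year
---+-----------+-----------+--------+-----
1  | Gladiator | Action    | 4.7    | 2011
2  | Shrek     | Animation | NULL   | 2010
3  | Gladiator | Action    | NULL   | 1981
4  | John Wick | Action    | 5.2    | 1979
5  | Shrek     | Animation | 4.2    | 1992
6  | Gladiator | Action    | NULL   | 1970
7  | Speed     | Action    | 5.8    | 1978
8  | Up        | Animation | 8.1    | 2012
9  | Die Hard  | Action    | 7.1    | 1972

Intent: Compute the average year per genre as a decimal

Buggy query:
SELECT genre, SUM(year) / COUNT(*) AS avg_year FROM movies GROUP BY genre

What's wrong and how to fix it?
Bug: SUM(year) and COUNT(*) are both integers; the division truncates the fractional part

Fix: Cast one side to REAL so the division keeps the fractional part

Corrected query:
SELECT genre, SUM(year) * 1.0 / COUNT(*) AS avg_year FROM movies GROUP BY genre

Result:
genre     | avg_year   
----------+------------
Action    | 1981.833333
Animation | 2004.666667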